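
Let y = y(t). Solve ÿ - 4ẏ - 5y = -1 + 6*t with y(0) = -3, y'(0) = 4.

Characteristic equation r² - 4r - 5 = 0 factors as (r - 5)(r + 1) = 0, so r = 5, -1.
Hence y_h = C1*exp(5*t) + C2*exp(-t).
For the particular solution try y_p = A0 + A1*t. Substituting and matching coefficients of each power of t gives A0 = 29/25, A1 = -6/5, so y_p = 29/25 - 6*t/5.
General solution: y = 29/25 - 6*t/5 + C1*exp(5*t) + C2*exp(-t).
Apply the initial conditions: y(0) = 29/25 + C1 + C2 = -3 and y'(0) = -6/5 - C2 + 5*C1 = 4. Solving gives C1 = 13/75, C2 = -13/3.

y = 29/25 - 13*exp(-t)/3 - 6*t/5 + 13*exp(5*t)/75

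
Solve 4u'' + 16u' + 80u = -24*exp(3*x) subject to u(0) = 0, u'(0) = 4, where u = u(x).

u = -6*exp(3*x)/41 + 6*cos(4*x)*exp(-2*x)/41 + 97*exp(-2*x)*sin(4*x)/82

Divide through by 4: u'' + 4u' + 20u = -6*exp(3*x).
Characteristic equation r² + 4r + 20 = 0 has discriminant (4)² - 4·(20) = -64 < 0, so r = -2 ± 4i.
Hence u_h = C1*cos(4*x)*exp(-2*x) + C2*exp(-2*x)*sin(4*x).
Try u_p = A*exp(3*x). Substituting into the equation and dividing by exp(3*x) gives A = -6/41, so u_p = -6*exp(3*x)/41.
General solution: u = -6*exp(3*x)/41 + C1*cos(4*x)*exp(-2*x) + C2*exp(-2*x)*sin(4*x).
Apply the initial conditions: u(0) = -6/41 + C1 = 0 and u'(0) = -18/41 - 2*C1 + 4*C2 = 4. Solving gives C1 = 6/41, C2 = 97/82.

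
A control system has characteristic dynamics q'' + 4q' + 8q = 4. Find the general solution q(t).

q = 1/2 + C1*cos(2*t)*exp(-2*t) + C2*exp(-2*t)*sin(2*t)

Characteristic equation r² + 4r + 8 = 0 has discriminant (4)² - 4·(8) = -16 < 0, so r = -2 ± 2i.
Hence q_h = C1*cos(2*t)*exp(-2*t) + C2*exp(-2*t)*sin(2*t).
For the particular solution try q_p = A0. Substituting and matching coefficients of each power of t gives A0 = 1/2, so q_p = 1/2.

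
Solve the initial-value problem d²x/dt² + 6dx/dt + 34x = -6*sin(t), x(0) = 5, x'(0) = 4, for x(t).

x = -22*sin(t)/125 + 4*cos(t)/125 + 477*exp(-3*t)*sin(5*t)/125 + 621*cos(5*t)*exp(-3*t)/125

Characteristic equation r² + 6r + 34 = 0 has discriminant (6)² - 4·(34) = -100 < 0, so r = -3 ± 5i.
Hence x_h = C1*cos(5*t)*exp(-3*t) + C2*exp(-3*t)*sin(5*t).
Try x_p = A*cos(t) + B*sin(t). Substituting and equating the coefficients of cos(t) and sin(t) gives A = 4/125, B = -22/125, so x_p = -22*sin(t)/125 + 4*cos(t)/125.
General solution: x = -22*sin(t)/125 + 4*cos(t)/125 + C1*cos(5*t)*exp(-3*t) + C2*exp(-3*t)*sin(5*t).
Apply the initial conditions: x(0) = 4/125 + C1 = 5 and x'(0) = -22/125 - 3*C1 + 5*C2 = 4. Solving gives C1 = 621/125, C2 = 477/125.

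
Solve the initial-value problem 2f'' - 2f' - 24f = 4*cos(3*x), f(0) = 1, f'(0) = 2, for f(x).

f = -7*cos(3*x)/75 - sin(3*x)/75 + exp(-3*x)/3 + 19*exp(4*x)/25

Divide through by 2: f'' - f' - 12f = 2*cos(3*x).
Characteristic equation r² - r - 12 = 0 factors as (r - 4)(r + 3) = 0, so r = 4, -3.
Hence f_h = C1*exp(4*x) + C2*exp(-3*x).
Try f_p = A*cos(3*x) + B*sin(3*x). Substituting and equating the coefficients of cos(3x) and sin(3x) gives A = -7/75, B = -1/75, so f_p = -7*cos(3*x)/75 - sin(3*x)/75.
General solution: f = -7*cos(3*x)/75 - sin(3*x)/75 + C1*exp(4*x) + C2*exp(-3*x).
Apply the initial conditions: f(0) = -7/75 + C1 + C2 = 1 and f'(0) = -1/25 - 3*C2 + 4*C1 = 2. Solving gives C1 = 19/25, C2 = 1/3.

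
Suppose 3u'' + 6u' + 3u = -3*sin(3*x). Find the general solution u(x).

u = 2*sin(3*x)/25 + 3*cos(3*x)/50 + C1*exp(-x) + C2*x*exp(-x)

Divide through by 3: u'' + 2u' + u = -sin(3*x).
Characteristic equation r² + 2r + 1 = 0 has discriminant (2)² - 4·(1) = 0, so r = -1 is a repeated root.
Hence u_h = (C1 + C2*x)*exp(-x).
Try u_p = A*cos(3*x) + B*sin(3*x). Substituting and equating the coefficients of cos(3x) and sin(3x) gives A = 3/50, B = 2/25, so u_p = 2*sin(3*x)/25 + 3*cos(3*x)/50.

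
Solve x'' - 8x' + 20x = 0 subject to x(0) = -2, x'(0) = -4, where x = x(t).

Characteristic equation r² - 8r + 20 = 0 has discriminant (-8)² - 4·(20) = -16 < 0, so r = 4 ± 2i.
Hence x_h = C1*cos(2*t)*exp(4*t) + C2*exp(4*t)*sin(2*t).
Apply the initial conditions: x(0) = C1 = -2 and x'(0) = 2*C2 + 4*C1 = -4. Solving gives C1 = -2, C2 = 2.

x = -2*cos(2*t)*exp(4*t) + 2*exp(4*t)*sin(2*t)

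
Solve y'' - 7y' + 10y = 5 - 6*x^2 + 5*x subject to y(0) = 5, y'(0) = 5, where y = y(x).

Characteristic equation r² - 7r + 10 = 0 factors as (r - 2)(r - 5) = 0, so r = 2, 5.
Hence y_h = C1*exp(2*x) + C2*exp(5*x).
For the particular solution try y_p = A0 + A1*x + A2*x^2. Substituting and matching coefficients of each power of x gives A0 = 191/500, A1 = -17/50, A2 = -3/5, so y_p = 191/500 - 17*x/50 - 3*x^2/5.
General solution: y = 191/500 - 17*x/50 - 3*x^2/5 + C1*exp(2*x) + C2*exp(5*x).
Apply the initial conditions: y(0) = 191/500 + C1 + C2 = 5 and y'(0) = -17/50 + 2*C1 + 5*C2 = 5. Solving gives C1 = 71/12, C2 = -487/375.

y = 191/500 - 487*exp(5*x)/375 - 17*x/50 - 3*x**2/5 + 71*exp(2*x)/12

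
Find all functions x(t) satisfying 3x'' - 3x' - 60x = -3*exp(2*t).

x = exp(2*t)/18 + C1*exp(-4*t) + C2*exp(5*t)

Divide through by 3: x'' - x' - 20x = -exp(2*t).
Characteristic equation r² - r - 20 = 0 factors as (r + 4)(r - 5) = 0, so r = -4, 5.
Hence x_h = C1*exp(-4*t) + C2*exp(5*t).
Try x_p = A*exp(2*t). Substituting into the equation and dividing by exp(2*t) gives A = 1/18, so x_p = exp(2*t)/18.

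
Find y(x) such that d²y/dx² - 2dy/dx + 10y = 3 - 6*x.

y = 9/50 - 3*x/5 + C1*cos(3*x)*exp(x) + C2*exp(x)*sin(3*x)

Characteristic equation r² - 2r + 10 = 0 has discriminant (-2)² - 4·(10) = -36 < 0, so r = 1 ± 3i.
Hence y_h = C1*cos(3*x)*exp(x) + C2*exp(x)*sin(3*x).
For the particular solution try y_p = A0 + A1*x. Substituting and matching coefficients of each power of x gives A0 = 9/50, A1 = -3/5, so y_p = 9/50 - 3*x/5.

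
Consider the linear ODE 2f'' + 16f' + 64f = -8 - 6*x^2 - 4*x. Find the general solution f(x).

f = -59/512 - 3*x**2/32 - x/64 + C1*cos(4*x)*exp(-4*x) + C2*exp(-4*x)*sin(4*x)

Divide through by 2: f'' + 8f' + 32f = -4 - 3*x^2 - 2*x.
Characteristic equation r² + 8r + 32 = 0 has discriminant (8)² - 4·(32) = -64 < 0, so r = -4 ± 4i.
Hence f_h = C1*cos(4*x)*exp(-4*x) + C2*exp(-4*x)*sin(4*x).
For the particular solution try f_p = A0 + A1*x + A2*x^2. Substituting and matching coefficients of each power of x gives A0 = -59/512, A1 = -1/64, A2 = -3/32, so f_p = -59/512 - 3*x^2/32 - x/64.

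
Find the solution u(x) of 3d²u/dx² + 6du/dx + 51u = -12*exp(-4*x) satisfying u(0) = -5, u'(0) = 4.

Divide through by 3: u'' + 2u' + 17u = -4*exp(-4*x).
Characteristic equation r² + 2r + 17 = 0 has discriminant (2)² - 4·(17) = -64 < 0, so r = -1 ± 4i.
Hence u_h = C1*cos(4*x)*exp(-x) + C2*exp(-x)*sin(4*x).
Try u_p = A*exp(-4*x). Substituting into the equation and dividing by exp(-4*x) gives A = -4/25, so u_p = -4*exp(-4*x)/25.
General solution: u = -4*exp(-4*x)/25 + C1*cos(4*x)*exp(-x) + C2*exp(-x)*sin(4*x).
Apply the initial conditions: u(0) = -4/25 + C1 = -5 and u'(0) = 16/25 - C1 + 4*C2 = 4. Solving gives C1 = -121/25, C2 = -37/100.

u = -4*exp(-4*x)/25 - 121*cos(4*x)*exp(-x)/25 - 37*exp(-x)*sin(4*x)/100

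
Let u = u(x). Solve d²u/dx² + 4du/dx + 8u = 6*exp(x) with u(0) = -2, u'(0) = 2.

u = 6*exp(x)/13 - 32*cos(2*x)*exp(-2*x)/13 - 22*exp(-2*x)*sin(2*x)/13

Characteristic equation r² + 4r + 8 = 0 has discriminant (4)² - 4·(8) = -16 < 0, so r = -2 ± 2i.
Hence u_h = C1*cos(2*x)*exp(-2*x) + C2*exp(-2*x)*sin(2*x).
Try u_p = A*exp(x). Substituting into the equation and dividing by exp(x) gives A = 6/13, so u_p = 6*exp(x)/13.
General solution: u = 6*exp(x)/13 + C1*cos(2*x)*exp(-2*x) + C2*exp(-2*x)*sin(2*x).
Apply the initial conditions: u(0) = 6/13 + C1 = -2 and u'(0) = 6/13 - 2*C1 + 2*C2 = 2. Solving gives C1 = -32/13, C2 = -22/13.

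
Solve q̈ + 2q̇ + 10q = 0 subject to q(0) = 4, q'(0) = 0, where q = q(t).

q = 4*cos(3*t)*exp(-t) + 4*exp(-t)*sin(3*t)/3

Characteristic equation r² + 2r + 10 = 0 has discriminant (2)² - 4·(10) = -36 < 0, so r = -1 ± 3i.
Hence q_h = C1*cos(3*t)*exp(-t) + C2*exp(-t)*sin(3*t).
Apply the initial conditions: q(0) = C1 = 4 and q'(0) = -C1 + 3*C2 = 0. Solving gives C1 = 4, C2 = 4/3.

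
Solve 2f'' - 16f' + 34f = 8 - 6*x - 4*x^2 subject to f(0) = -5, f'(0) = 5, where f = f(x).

f = 560/4913 - 83*x/289 - 2*x**2/17 - 25125*cos(x)*exp(4*x)/4913 + 126476*exp(4*x)*sin(x)/4913

Divide through by 2: f'' - 8f' + 17f = 4 - 3*x - 2*x^2.
Characteristic equation r² - 8r + 17 = 0 has discriminant (-8)² - 4·(17) = -4 < 0, so r = 4 ± i.
Hence f_h = C1*cos(x)*exp(4*x) + C2*exp(4*x)*sin(x).
For the particular solution try f_p = A0 + A1*x + A2*x^2. Substituting and matching coefficients of each power of x gives A0 = 560/4913, A1 = -83/289, A2 = -2/17, so f_p = 560/4913 - 83*x/289 - 2*x^2/17.
General solution: f = 560/4913 - 83*x/289 - 2*x^2/17 + C1*cos(x)*exp(4*x) + C2*exp(4*x)*sin(x).
Apply the initial conditions: f(0) = 560/4913 + C1 = -5 and f'(0) = -83/289 + C2 + 4*C1 = 5. Solving gives C1 = -25125/4913, C2 = 126476/4913.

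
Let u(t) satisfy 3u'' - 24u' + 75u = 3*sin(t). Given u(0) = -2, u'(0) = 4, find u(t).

u = cos(t)/80 + 3*sin(t)/80 - 161*cos(3*t)*exp(4*t)/80 + 961*exp(4*t)*sin(3*t)/240

Divide through by 3: u'' - 8u' + 25u = sin(t).
Characteristic equation r² - 8r + 25 = 0 has discriminant (-8)² - 4·(25) = -36 < 0, so r = 4 ± 3i.
Hence u_h = C1*cos(3*t)*exp(4*t) + C2*exp(4*t)*sin(3*t).
Try u_p = A*cos(t) + B*sin(t). Substituting and equating the coefficients of cos(t) and sin(t) gives A = 1/80, B = 3/80, so u_p = cos(t)/80 + 3*sin(t)/80.
General solution: u = cos(t)/80 + 3*sin(t)/80 + C1*cos(3*t)*exp(4*t) + C2*exp(4*t)*sin(3*t).
Apply the initial conditions: u(0) = 1/80 + C1 = -2 and u'(0) = 3/80 + 3*C2 + 4*C1 = 4. Solving gives C1 = -161/80, C2 = 961/240.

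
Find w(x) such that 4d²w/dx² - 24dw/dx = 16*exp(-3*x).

w = C2 + 4*exp(-3*x)/27 + C1*exp(6*x)

Divide through by 4: w'' - 6w' = 4*exp(-3*x).
Characteristic equation r² - 6r = 0 factors as (r - 6)r = 0, so r = 6, 0.
Hence w_h = C1*exp(6*x) + C2.
Try w_p = A*exp(-3*x). Substituting into the equation and dividing by exp(-3*x) gives A = 4/27, so w_p = 4*exp(-3*x)/27.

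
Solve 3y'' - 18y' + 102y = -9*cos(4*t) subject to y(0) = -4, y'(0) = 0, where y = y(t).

Divide through by 3: y'' - 6y' + 34y = -3*cos(4*t).
Characteristic equation r² - 6r + 34 = 0 has discriminant (-6)² - 4·(34) = -100 < 0, so r = 3 ± 5i.
Hence y_h = C1*cos(5*t)*exp(3*t) + C2*exp(3*t)*sin(5*t).
Try y_p = A*cos(4*t) + B*sin(4*t). Substituting and equating the coefficients of cos(4t) and sin(4t) gives A = -3/50, B = 2/25, so y_p = -3*cos(4*t)/50 + 2*sin(4*t)/25.
General solution: y = -3*cos(4*t)/50 + 2*sin(4*t)/25 + C1*cos(5*t)*exp(3*t) + C2*exp(3*t)*sin(5*t).
Apply the initial conditions: y(0) = -3/50 + C1 = -4 and y'(0) = 8/25 + 3*C1 + 5*C2 = 0. Solving gives C1 = -197/50, C2 = 23/10.

y = -3*cos(4*t)/50 + 2*sin(4*t)/25 - 197*cos(5*t)*exp(3*t)/50 + 23*exp(3*t)*sin(5*t)/10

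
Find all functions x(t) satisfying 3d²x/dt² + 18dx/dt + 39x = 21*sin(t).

Divide through by 3: x'' + 6x' + 13x = 7*sin(t).
Characteristic equation r² + 6r + 13 = 0 has discriminant (6)² - 4·(13) = -16 < 0, so r = -3 ± 2i.
Hence x_h = C1*cos(2*t)*exp(-3*t) + C2*exp(-3*t)*sin(2*t).
Try x_p = A*cos(t) + B*sin(t). Substituting and equating the coefficients of cos(t) and sin(t) gives A = -7/30, B = 7/15, so x_p = -7*cos(t)/30 + 7*sin(t)/15.

x = -7*cos(t)/30 + 7*sin(t)/15 + C1*cos(2*t)*exp(-3*t) + C2*exp(-3*t)*sin(2*t)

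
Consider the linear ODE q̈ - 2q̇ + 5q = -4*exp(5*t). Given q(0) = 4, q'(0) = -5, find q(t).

q = -exp(5*t)/5 - 41*exp(t)*sin(2*t)/10 + 21*cos(2*t)*exp(t)/5

Characteristic equation r² - 2r + 5 = 0 has discriminant (-2)² - 4·(5) = -16 < 0, so r = 1 ± 2i.
Hence q_h = C1*cos(2*t)*exp(t) + C2*exp(t)*sin(2*t).
Try q_p = A*exp(5*t). Substituting into the equation and dividing by exp(5*t) gives A = -1/5, so q_p = -exp(5*t)/5.
General solution: q = -exp(5*t)/5 + C1*cos(2*t)*exp(t) + C2*exp(t)*sin(2*t).
Apply the initial conditions: q(0) = -1/5 + C1 = 4 and q'(0) = -1 + C1 + 2*C2 = -5. Solving gives C1 = 21/5, C2 = -41/10.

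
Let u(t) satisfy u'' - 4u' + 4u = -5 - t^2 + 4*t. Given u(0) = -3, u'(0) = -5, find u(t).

u = -5/8 + t/2 - 19*exp(2*t)/8 - t**2/4 - 3*t*exp(2*t)/4

Characteristic equation r² - 4r + 4 = 0 has discriminant (-4)² - 4·(4) = 0, so r = 2 is a repeated root.
Hence u_h = (C1 + C2*t)*exp(2*t).
For the particular solution try u_p = A0 + A1*t + A2*t^2. Substituting and matching coefficients of each power of t gives A0 = -5/8, A1 = 1/2, A2 = -1/4, so u_p = -5/8 + t/2 - t^2/4.
General solution: u = -5/8 + t/2 - t^2/4 + C1*exp(2*t) + C2*t*exp(2*t).
Apply the initial conditions: u(0) = -5/8 + C1 = -3 and u'(0) = 1/2 + C2 + 2*C1 = -5. Solving gives C1 = -19/8, C2 = -3/4.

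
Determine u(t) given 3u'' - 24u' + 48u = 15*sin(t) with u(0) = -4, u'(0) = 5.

Divide through by 3: u'' - 8u' + 16u = 5*sin(t).
Characteristic equation r² - 8r + 16 = 0 has discriminant (-8)² - 4·(16) = 0, so r = 4 is a repeated root.
Hence u_h = (C1 + C2*t)*exp(4*t).
Try u_p = A*cos(t) + B*sin(t). Substituting and equating the coefficients of cos(t) and sin(t) gives A = 40/289, B = 75/289, so u_p = 40*cos(t)/289 + 75*sin(t)/289.
General solution: u = 40*cos(t)/289 + 75*sin(t)/289 + C1*exp(4*t) + C2*t*exp(4*t).
Apply the initial conditions: u(0) = 40/289 + C1 = -4 and u'(0) = 75/289 + C2 + 4*C1 = 5. Solving gives C1 = -1196/289, C2 = 362/17.

u = -1196*exp(4*t)/289 + 40*cos(t)/289 + 75*sin(t)/289 + 362*t*exp(4*t)/17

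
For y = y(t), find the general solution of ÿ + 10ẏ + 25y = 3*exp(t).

Characteristic equation r² + 10r + 25 = 0 has discriminant (10)² - 4·(25) = 0, so r = -5 is a repeated root.
Hence y_h = (C1 + C2*t)*exp(-5*t).
Try y_p = A*exp(t). Substituting into the equation and dividing by exp(t) gives A = 1/12, so y_p = exp(t)/12.

y = exp(t)/12 + C1*exp(-5*t) + C2*t*exp(-5*t)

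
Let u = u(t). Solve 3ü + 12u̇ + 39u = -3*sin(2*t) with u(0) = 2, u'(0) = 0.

Divide through by 3: u'' + 4u' + 13u = -sin(2*t).
Characteristic equation r² + 4r + 13 = 0 has discriminant (4)² - 4·(13) = -36 < 0, so r = -2 ± 3i.
Hence u_h = C1*cos(3*t)*exp(-2*t) + C2*exp(-2*t)*sin(3*t).
Try u_p = A*cos(2*t) + B*sin(2*t). Substituting and equating the coefficients of cos(2t) and sin(2t) gives A = 8/145, B = -9/145, so u_p = -9*sin(2*t)/145 + 8*cos(2*t)/145.
General solution: u = -9*sin(2*t)/145 + 8*cos(2*t)/145 + C1*cos(3*t)*exp(-2*t) + C2*exp(-2*t)*sin(3*t).
Apply the initial conditions: u(0) = 8/145 + C1 = 2 and u'(0) = -18/145 - 2*C1 + 3*C2 = 0. Solving gives C1 = 282/145, C2 = 194/145.

u = -9*sin(2*t)/145 + 8*cos(2*t)/145 + 194*exp(-2*t)*sin(3*t)/145 + 282*cos(3*t)*exp(-2*t)/145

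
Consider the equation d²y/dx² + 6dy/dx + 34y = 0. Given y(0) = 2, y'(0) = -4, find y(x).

y = 2*cos(5*x)*exp(-3*x) + 2*exp(-3*x)*sin(5*x)/5

Characteristic equation r² + 6r + 34 = 0 has discriminant (6)² - 4·(34) = -100 < 0, so r = -3 ± 5i.
Hence y_h = C1*cos(5*x)*exp(-3*x) + C2*exp(-3*x)*sin(5*x).
Apply the initial conditions: y(0) = C1 = 2 and y'(0) = -3*C1 + 5*C2 = -4. Solving gives C1 = 2, C2 = 2/5.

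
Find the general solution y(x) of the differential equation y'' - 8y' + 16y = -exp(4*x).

y = C1*exp(4*x) - x**2*exp(4*x)/2 + C2*x*exp(4*x)

Characteristic equation r² - 8r + 16 = 0 has discriminant (-8)² - 4·(16) = 0, so r = 4 is a repeated root.
Hence y_h = (C1 + C2*x)*exp(4*x).
Since exp(4*x) solves the homogeneous equation (r = 4 is a root of multiplicity 2), multiply the trial by x^2. Try y_p = A*x^2*exp(4*x). Substituting into the equation and dividing by exp(4*x) gives A = -1/2, so y_p = -x^2*exp(4*x)/2.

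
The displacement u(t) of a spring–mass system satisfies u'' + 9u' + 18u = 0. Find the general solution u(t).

u = C1*exp(-3*t) + C2*exp(-6*t)

Characteristic equation r² + 9r + 18 = 0 factors as (r + 3)(r + 6) = 0, so r = -3, -6.
Hence u_h = C1*exp(-3*t) + C2*exp(-6*t).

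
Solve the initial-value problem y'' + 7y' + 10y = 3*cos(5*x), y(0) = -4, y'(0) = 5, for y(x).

y = -147*exp(-2*x)/29 - 9*cos(5*x)/290 + 11*exp(-5*x)/10 + 21*sin(5*x)/290

Characteristic equation r² + 7r + 10 = 0 factors as (r + 2)(r + 5) = 0, so r = -2, -5.
Hence y_h = C1*exp(-2*x) + C2*exp(-5*x).
Try y_p = A*cos(5*x) + B*sin(5*x). Substituting and equating the coefficients of cos(5x) and sin(5x) gives A = -9/290, B = 21/290, so y_p = -9*cos(5*x)/290 + 21*sin(5*x)/290.
General solution: y = -9*cos(5*x)/290 + 21*sin(5*x)/290 + C1*exp(-2*x) + C2*exp(-5*x).
Apply the initial conditions: y(0) = -9/290 + C1 + C2 = -4 and y'(0) = 21/58 - 5*C2 - 2*C1 = 5. Solving gives C1 = -147/29, C2 = 11/10.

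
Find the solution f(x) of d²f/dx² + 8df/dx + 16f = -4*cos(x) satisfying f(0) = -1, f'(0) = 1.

Characteristic equation r² + 8r + 16 = 0 has discriminant (8)² - 4·(16) = 0, so r = -4 is a repeated root.
Hence f_h = (C1 + C2*x)*exp(-4*x).
Try f_p = A*cos(x) + B*sin(x). Substituting and equating the coefficients of cos(x) and sin(x) gives A = -60/289, B = -32/289, so f_p = -60*cos(x)/289 - 32*sin(x)/289.
General solution: f = -60*cos(x)/289 - 32*sin(x)/289 + C1*exp(-4*x) + C2*x*exp(-4*x).
Apply the initial conditions: f(0) = -60/289 + C1 = -1 and f'(0) = -32/289 + C2 - 4*C1 = 1. Solving gives C1 = -229/289, C2 = -35/17.

f = -229*exp(-4*x)/289 - 60*cos(x)/289 - 32*sin(x)/289 - 35*x*exp(-4*x)/17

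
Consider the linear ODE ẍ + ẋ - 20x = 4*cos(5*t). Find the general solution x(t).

Characteristic equation r² + r - 20 = 0 factors as (r - 4)(r + 5) = 0, so r = 4, -5.
Hence x_h = C1*exp(4*t) + C2*exp(-5*t).
Try x_p = A*cos(5*t) + B*sin(5*t). Substituting and equating the coefficients of cos(5t) and sin(5t) gives A = -18/205, B = 2/205, so x_p = -18*cos(5*t)/205 + 2*sin(5*t)/205.

x = -18*cos(5*t)/205 + 2*sin(5*t)/205 + C1*exp(4*t) + C2*exp(-5*t)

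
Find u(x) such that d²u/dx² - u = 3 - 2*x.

Characteristic equation r² - 1 = 0 factors as (r - 1)(r + 1) = 0, so r = 1, -1.
Hence u_h = C1*exp(x) + C2*exp(-x).
For the particular solution try u_p = A0 + A1*x. Substituting and matching coefficients of each power of x gives A0 = -3, A1 = 2, so u_p = -3 + 2*x.

u = -3 + 2*x + C1*exp(x) + C2*exp(-x)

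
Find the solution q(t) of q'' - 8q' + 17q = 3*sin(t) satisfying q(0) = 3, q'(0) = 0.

Characteristic equation r² - 8r + 17 = 0 has discriminant (-8)² - 4·(17) = -4 < 0, so r = 4 ± i.
Hence q_h = C1*cos(t)*exp(4*t) + C2*exp(4*t)*sin(t).
Try q_p = A*cos(t) + B*sin(t). Substituting and equating the coefficients of cos(t) and sin(t) gives A = 3/40, B = 3/20, so q_p = 3*sin(t)/20 + 3*cos(t)/40.
General solution: q = 3*sin(t)/20 + 3*cos(t)/40 + C1*cos(t)*exp(4*t) + C2*exp(4*t)*sin(t).
Apply the initial conditions: q(0) = 3/40 + C1 = 3 and q'(0) = 3/20 + C2 + 4*C1 = 0. Solving gives C1 = 117/40, C2 = -237/20.

q = 3*sin(t)/20 + 3*cos(t)/40 - 237*exp(4*t)*sin(t)/20 + 117*cos(t)*exp(4*t)/40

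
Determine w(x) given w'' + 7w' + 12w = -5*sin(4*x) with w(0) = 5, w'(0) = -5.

w = -75*exp(-4*x)/8 + sin(4*x)/40 + 7*cos(4*x)/40 + 71*exp(-3*x)/5

Characteristic equation r² + 7r + 12 = 0 factors as (r + 4)(r + 3) = 0, so r = -4, -3.
Hence w_h = C1*exp(-4*x) + C2*exp(-3*x).
Try w_p = A*cos(4*x) + B*sin(4*x). Substituting and equating the coefficients of cos(4x) and sin(4x) gives A = 7/40, B = 1/40, so w_p = sin(4*x)/40 + 7*cos(4*x)/40.
General solution: w = sin(4*x)/40 + 7*cos(4*x)/40 + C1*exp(-4*x) + C2*exp(-3*x).
Apply the initial conditions: w(0) = 7/40 + C1 + C2 = 5 and w'(0) = 1/10 - 4*C1 - 3*C2 = -5. Solving gives C1 = -75/8, C2 = 71/5.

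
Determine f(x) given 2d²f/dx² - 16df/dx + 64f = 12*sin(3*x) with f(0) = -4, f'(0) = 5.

Divide through by 2: f'' - 8f' + 32f = 6*sin(3*x).
Characteristic equation r² - 8r + 32 = 0 has discriminant (-8)² - 4·(32) = -64 < 0, so r = 4 ± 4i.
Hence f_h = C1*cos(4*x)*exp(4*x) + C2*exp(4*x)*sin(4*x).
Try f_p = A*cos(3*x) + B*sin(3*x). Substituting and equating the coefficients of cos(3x) and sin(3x) gives A = 144/1105, B = 138/1105, so f_p = 138*sin(3*x)/1105 + 144*cos(3*x)/1105.
General solution: f = 138*sin(3*x)/1105 + 144*cos(3*x)/1105 + C1*cos(4*x)*exp(4*x) + C2*exp(4*x)*sin(4*x).
Apply the initial conditions: f(0) = 144/1105 + C1 = -4 and f'(0) = 414/1105 + 4*C1 + 4*C2 = 5. Solving gives C1 = -4564/1105, C2 = 23367/4420.

f = 138*sin(3*x)/1105 + 144*cos(3*x)/1105 - 4564*cos(4*x)*exp(4*x)/1105 + 23367*exp(4*x)*sin(4*x)/4420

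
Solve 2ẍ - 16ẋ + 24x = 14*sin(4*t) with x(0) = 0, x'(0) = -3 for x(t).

x = -8*exp(6*t)/13 - 7*sin(4*t)/260 + 2*exp(2*t)/5 + 14*cos(4*t)/65

Divide through by 2: x'' - 8x' + 12x = 7*sin(4*t).
Characteristic equation r² - 8r + 12 = 0 factors as (r - 2)(r - 6) = 0, so r = 2, 6.
Hence x_h = C1*exp(2*t) + C2*exp(6*t).
Try x_p = A*cos(4*t) + B*sin(4*t). Substituting and equating the coefficients of cos(4t) and sin(4t) gives A = 14/65, B = -7/260, so x_p = -7*sin(4*t)/260 + 14*cos(4*t)/65.
General solution: x = -7*sin(4*t)/260 + 14*cos(4*t)/65 + C1*exp(2*t) + C2*exp(6*t).
Apply the initial conditions: x(0) = 14/65 + C1 + C2 = 0 and x'(0) = -7/65 + 2*C1 + 6*C2 = -3. Solving gives C1 = 2/5, C2 = -8/13.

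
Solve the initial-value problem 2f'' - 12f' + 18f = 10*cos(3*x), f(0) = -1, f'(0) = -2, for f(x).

Divide through by 2: f'' - 6f' + 9f = 5*cos(3*x).
Characteristic equation r² - 6r + 9 = 0 has discriminant (-6)² - 4·(9) = 0, so r = 3 is a repeated root.
Hence f_h = (C1 + C2*x)*exp(3*x).
Try f_p = A*cos(3*x) + B*sin(3*x). Substituting and equating the coefficients of cos(3x) and sin(3x) gives A = 0, B = -5/18, so f_p = -5*sin(3*x)/18.
General solution: f = -5*sin(3*x)/18 + C1*exp(3*x) + C2*x*exp(3*x).
Apply the initial conditions: f(0) = C1 = -1 and f'(0) = -5/6 + C2 + 3*C1 = -2. Solving gives C1 = -1, C2 = 11/6.

f = -exp(3*x) - 5*sin(3*x)/18 + 11*x*exp(3*x)/6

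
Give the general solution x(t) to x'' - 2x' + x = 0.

Characteristic equation r² - 2r + 1 = 0 has discriminant (-2)² - 4·(1) = 0, so r = 1 is a repeated root.
Hence x_h = (C1 + C2*t)*exp(t).

x = C1*exp(t) + C2*t*exp(t)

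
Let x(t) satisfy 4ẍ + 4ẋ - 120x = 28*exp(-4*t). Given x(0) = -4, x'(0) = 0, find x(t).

Divide through by 4: x'' + x' - 30x = 7*exp(-4*t).
Characteristic equation r² + r - 30 = 0 factors as (r + 6)(r - 5) = 0, so r = -6, 5.
Hence x_h = C1*exp(-6*t) + C2*exp(5*t).
Try x_p = A*exp(-4*t). Substituting into the equation and dividing by exp(-4*t) gives A = -7/18, so x_p = -7*exp(-4*t)/18.
General solution: x = -7*exp(-4*t)/18 + C1*exp(-6*t) + C2*exp(5*t).
Apply the initial conditions: x(0) = -7/18 + C1 + C2 = -4 and x'(0) = 14/9 - 6*C1 + 5*C2 = 0. Solving gives C1 = -3/2, C2 = -19/9.

x = -19*exp(5*t)/9 - 7*exp(-4*t)/18 - 3*exp(-6*t)/2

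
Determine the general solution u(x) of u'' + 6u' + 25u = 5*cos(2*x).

Characteristic equation r² + 6r + 25 = 0 has discriminant (6)² - 4·(25) = -64 < 0, so r = -3 ± 4i.
Hence u_h = C1*cos(4*x)*exp(-3*x) + C2*exp(-3*x)*sin(4*x).
Try u_p = A*cos(2*x) + B*sin(2*x). Substituting and equating the coefficients of cos(2x) and sin(2x) gives A = 7/39, B = 4/39, so u_p = 4*sin(2*x)/39 + 7*cos(2*x)/39.

u = 4*sin(2*x)/39 + 7*cos(2*x)/39 + C1*cos(4*x)*exp(-3*x) + C2*exp(-3*x)*sin(4*x)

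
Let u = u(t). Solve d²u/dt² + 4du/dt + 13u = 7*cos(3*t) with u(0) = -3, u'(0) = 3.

Characteristic equation r² + 4r + 13 = 0 has discriminant (4)² - 4·(13) = -36 < 0, so r = -2 ± 3i.
Hence u_h = C1*cos(3*t)*exp(-2*t) + C2*exp(-2*t)*sin(3*t).
Try u_p = A*cos(3*t) + B*sin(3*t). Substituting and equating the coefficients of cos(3t) and sin(3t) gives A = 7/40, B = 21/40, so u_p = 7*cos(3*t)/40 + 21*sin(3*t)/40.
General solution: u = 7*cos(3*t)/40 + 21*sin(3*t)/40 + C1*cos(3*t)*exp(-2*t) + C2*exp(-2*t)*sin(3*t).
Apply the initial conditions: u(0) = 7/40 + C1 = -3 and u'(0) = 63/40 - 2*C1 + 3*C2 = 3. Solving gives C1 = -127/40, C2 = -197/120.

u = 7*cos(3*t)/40 + 21*sin(3*t)/40 - 197*exp(-2*t)*sin(3*t)/120 - 127*cos(3*t)*exp(-2*t)/40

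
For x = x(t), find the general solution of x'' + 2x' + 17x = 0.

Characteristic equation r² + 2r + 17 = 0 has discriminant (2)² - 4·(17) = -64 < 0, so r = -1 ± 4i.
Hence x_h = C1*cos(4*t)*exp(-t) + C2*exp(-t)*sin(4*t).

x = C1*cos(4*t)*exp(-t) + C2*exp(-t)*sin(4*t)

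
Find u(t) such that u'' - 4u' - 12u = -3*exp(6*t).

Characteristic equation r² - 4r - 12 = 0 factors as (r + 2)(r - 6) = 0, so r = -2, 6.
Hence u_h = C1*exp(-2*t) + C2*exp(6*t).
Since exp(6*t) solves the homogeneous equation (r = 6 is a root of multiplicity 1), multiply the trial by t. Try u_p = A*t*exp(6*t). Substituting into the equation and dividing by exp(6*t) gives A = -3/8, so u_p = -3*t*exp(6*t)/8.

u = C1*exp(-2*t) + C2*exp(6*t) - 3*t*exp(6*t)/8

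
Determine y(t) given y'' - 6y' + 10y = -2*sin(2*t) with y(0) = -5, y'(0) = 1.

y = -2*cos(2*t)/15 - sin(2*t)/15 - 73*cos(t)*exp(3*t)/15 + 236*exp(3*t)*sin(t)/15

Characteristic equation r² - 6r + 10 = 0 has discriminant (-6)² - 4·(10) = -4 < 0, so r = 3 ± i.
Hence y_h = C1*cos(t)*exp(3*t) + C2*exp(3*t)*sin(t).
Try y_p = A*cos(2*t) + B*sin(2*t). Substituting and equating the coefficients of cos(2t) and sin(2t) gives A = -2/15, B = -1/15, so y_p = -2*cos(2*t)/15 - sin(2*t)/15.
General solution: y = -2*cos(2*t)/15 - sin(2*t)/15 + C1*cos(t)*exp(3*t) + C2*exp(3*t)*sin(t).
Apply the initial conditions: y(0) = -2/15 + C1 = -5 and y'(0) = -2/15 + C2 + 3*C1 = 1. Solving gives C1 = -73/15, C2 = 236/15.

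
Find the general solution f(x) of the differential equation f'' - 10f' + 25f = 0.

Characteristic equation r² - 10r + 25 = 0 has discriminant (-10)² - 4·(25) = 0, so r = 5 is a repeated root.
Hence f_h = (C1 + C2*x)*exp(5*x).

f = C1*exp(5*x) + C2*x*exp(5*x)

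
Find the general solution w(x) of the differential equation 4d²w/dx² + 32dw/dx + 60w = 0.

w = C1*exp(-3*x) + C2*exp(-5*x)

Divide through by 4: w'' + 8w' + 15w = 0.
Characteristic equation r² + 8r + 15 = 0 factors as (r + 3)(r + 5) = 0, so r = -3, -5.
Hence w_h = C1*exp(-3*x) + C2*exp(-5*x).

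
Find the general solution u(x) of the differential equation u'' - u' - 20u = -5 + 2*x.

Characteristic equation r² - r - 20 = 0 factors as (r - 5)(r + 4) = 0, so r = 5, -4.
Hence u_h = C1*exp(5*x) + C2*exp(-4*x).
For the particular solution try u_p = A0 + A1*x. Substituting and matching coefficients of each power of x gives A0 = 51/200, A1 = -1/10, so u_p = 51/200 - x/10.

u = 51/200 - x/10 + C1*exp(5*x) + C2*exp(-4*x)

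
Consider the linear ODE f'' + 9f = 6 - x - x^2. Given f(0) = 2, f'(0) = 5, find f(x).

f = 56/81 - x/9 - x**2/9 + 46*sin(3*x)/27 + 106*cos(3*x)/81

Characteristic equation r² + 9 = 0 has discriminant (0)² - 4·(9) = -36 < 0, so r = ± 3i.
Hence f_h = C1*cos(3*x) + C2*sin(3*x).
For the particular solution try f_p = A0 + A1*x + A2*x^2. Substituting and matching coefficients of each power of x gives A0 = 56/81, A1 = -1/9, A2 = -1/9, so f_p = 56/81 - x/9 - x^2/9.
General solution: f = 56/81 - x/9 - x^2/9 + C1*cos(3*x) + C2*sin(3*x).
Apply the initial conditions: f(0) = 56/81 + C1 = 2 and f'(0) = -1/9 + 3*C2 = 5. Solving gives C1 = 106/81, C2 = 46/27.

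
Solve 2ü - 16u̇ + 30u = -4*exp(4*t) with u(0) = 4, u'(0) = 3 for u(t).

u = 2*exp(4*t) - 11*exp(5*t)/2 + 15*exp(3*t)/2

Divide through by 2: u'' - 8u' + 15u = -2*exp(4*t).
Characteristic equation r² - 8r + 15 = 0 factors as (r - 5)(r - 3) = 0, so r = 5, 3.
Hence u_h = C1*exp(5*t) + C2*exp(3*t).
Try u_p = A*exp(4*t). Substituting into the equation and dividing by exp(4*t) gives A = 2, so u_p = 2*exp(4*t).
General solution: u = 2*exp(4*t) + C1*exp(5*t) + C2*exp(3*t).
Apply the initial conditions: u(0) = 2 + C1 + C2 = 4 and u'(0) = 8 + 3*C2 + 5*C1 = 3. Solving gives C1 = -11/2, C2 = 15/2.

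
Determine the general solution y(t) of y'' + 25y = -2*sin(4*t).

Characteristic equation r² + 25 = 0 has discriminant (0)² - 4·(25) = -100 < 0, so r = ± 5i.
Hence y_h = C1*cos(5*t) + C2*sin(5*t).
Try y_p = A*cos(4*t) + B*sin(4*t). Substituting and equating the coefficients of cos(4t) and sin(4t) gives A = 0, B = -2/9, so y_p = -2*sin(4*t)/9.

y = -2*sin(4*t)/9 + C1*cos(5*t) + C2*sin(5*t)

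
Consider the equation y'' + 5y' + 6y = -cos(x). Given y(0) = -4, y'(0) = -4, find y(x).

Characteristic equation r² + 5r + 6 = 0 factors as (r + 3)(r + 2) = 0, so r = -3, -2.
Hence y_h = C1*exp(-3*x) + C2*exp(-2*x).
Try y_p = A*cos(x) + B*sin(x). Substituting and equating the coefficients of cos(x) and sin(x) gives A = -1/10, B = -1/10, so y_p = -cos(x)/10 - sin(x)/10.
General solution: y = -cos(x)/10 - sin(x)/10 + C1*exp(-3*x) + C2*exp(-2*x).
Apply the initial conditions: y(0) = -1/10 + C1 + C2 = -4 and y'(0) = -1/10 - 3*C1 - 2*C2 = -4. Solving gives C1 = 117/10, C2 = -78/5.

y = -78*exp(-2*x)/5 - cos(x)/10 - sin(x)/10 + 117*exp(-3*x)/10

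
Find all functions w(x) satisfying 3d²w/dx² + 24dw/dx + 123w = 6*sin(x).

w = -cos(x)/104 + 5*sin(x)/104 + C1*cos(5*x)*exp(-4*x) + C2*exp(-4*x)*sin(5*x)

Divide through by 3: w'' + 8w' + 41w = 2*sin(x).
Characteristic equation r² + 8r + 41 = 0 has discriminant (8)² - 4·(41) = -100 < 0, so r = -4 ± 5i.
Hence w_h = C1*cos(5*x)*exp(-4*x) + C2*exp(-4*x)*sin(5*x).
Try w_p = A*cos(x) + B*sin(x). Substituting and equating the coefficients of cos(x) and sin(x) gives A = -1/104, B = 5/104, so w_p = -cos(x)/104 + 5*sin(x)/104.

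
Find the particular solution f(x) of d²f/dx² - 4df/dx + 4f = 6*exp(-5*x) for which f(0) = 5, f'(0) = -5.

f = 6*exp(-5*x)/49 + 239*exp(2*x)/49 - 99*x*exp(2*x)/7

Characteristic equation r² - 4r + 4 = 0 has discriminant (-4)² - 4·(4) = 0, so r = 2 is a repeated root.
Hence f_h = (C1 + C2*x)*exp(2*x).
Try f_p = A*exp(-5*x). Substituting into the equation and dividing by exp(-5*x) gives A = 6/49, so f_p = 6*exp(-5*x)/49.
General solution: f = 6*exp(-5*x)/49 + C1*exp(2*x) + C2*x*exp(2*x).
Apply the initial conditions: f(0) = 6/49 + C1 = 5 and f'(0) = -30/49 + C2 + 2*C1 = -5. Solving gives C1 = 239/49, C2 = -99/7.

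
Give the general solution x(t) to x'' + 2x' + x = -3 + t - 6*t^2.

Characteristic equation r² + 2r + 1 = 0 has discriminant (2)² - 4·(1) = 0, so r = -1 is a repeated root.
Hence x_h = (C1 + C2*t)*exp(-t).
For the particular solution try x_p = A0 + A1*t + A2*t^2. Substituting and matching coefficients of each power of t gives A0 = -41, A1 = 25, A2 = -6, so x_p = -41 - 6*t^2 + 25*t.

x = -41 - 6*t**2 + 25*t + C1*exp(-t) + C2*t*exp(-t)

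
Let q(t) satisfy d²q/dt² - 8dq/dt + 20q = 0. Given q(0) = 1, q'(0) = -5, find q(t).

Characteristic equation r² - 8r + 20 = 0 has discriminant (-8)² - 4·(20) = -16 < 0, so r = 4 ± 2i.
Hence q_h = C1*cos(2*t)*exp(4*t) + C2*exp(4*t)*sin(2*t).
Apply the initial conditions: q(0) = C1 = 1 and q'(0) = 2*C2 + 4*C1 = -5. Solving gives C1 = 1, C2 = -9/2.

q = cos(2*t)*exp(4*t) - 9*exp(4*t)*sin(2*t)/2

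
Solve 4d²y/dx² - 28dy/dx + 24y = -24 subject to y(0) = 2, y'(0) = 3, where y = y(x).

y = -1 + 3*exp(x)

Divide through by 4: y'' - 7y' + 6y = -6.
Characteristic equation r² - 7r + 6 = 0 factors as (r - 1)(r - 6) = 0, so r = 1, 6.
Hence y_h = C1*exp(x) + C2*exp(6*x).
For the particular solution try y_p = A0. Substituting and matching coefficients of each power of x gives A0 = -1, so y_p = -1.
General solution: y = -1 + C1*exp(x) + C2*exp(6*x).
Apply the initial conditions: y(0) = -1 + C1 + C2 = 2 and y'(0) = C1 + 6*C2 = 3. Solving gives C1 = 3, C2 = 0.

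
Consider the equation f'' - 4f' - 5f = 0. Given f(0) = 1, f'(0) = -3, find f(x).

f = -exp(5*x)/3 + 4*exp(-x)/3

Characteristic equation r² - 4r - 5 = 0 factors as (r + 1)(r - 5) = 0, so r = -1, 5.
Hence f_h = C1*exp(-x) + C2*exp(5*x).
Apply the initial conditions: f(0) = C1 + C2 = 1 and f'(0) = -C1 + 5*C2 = -3. Solving gives C1 = 4/3, C2 = -1/3.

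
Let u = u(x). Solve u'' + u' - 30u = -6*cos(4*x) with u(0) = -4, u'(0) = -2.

u = -1096*exp(5*x)/451 - 243*exp(-6*x)/143 - 6*sin(4*x)/533 + 69*cos(4*x)/533

Characteristic equation r² + r - 30 = 0 factors as (r + 6)(r - 5) = 0, so r = -6, 5.
Hence u_h = C1*exp(-6*x) + C2*exp(5*x).
Try u_p = A*cos(4*x) + B*sin(4*x). Substituting and equating the coefficients of cos(4x) and sin(4x) gives A = 69/533, B = -6/533, so u_p = -6*sin(4*x)/533 + 69*cos(4*x)/533.
General solution: u = -6*sin(4*x)/533 + 69*cos(4*x)/533 + C1*exp(-6*x) + C2*exp(5*x).
Apply the initial conditions: u(0) = 69/533 + C1 + C2 = -4 and u'(0) = -24/533 - 6*C1 + 5*C2 = -2. Solving gives C1 = -243/143, C2 = -1096/451.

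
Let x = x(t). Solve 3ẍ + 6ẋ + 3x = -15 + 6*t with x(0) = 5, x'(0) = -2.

Divide through by 3: x'' + 2x' + x = -5 + 2*t.
Characteristic equation r² + 2r + 1 = 0 has discriminant (2)² - 4·(1) = 0, so r = -1 is a repeated root.
Hence x_h = (C1 + C2*t)*exp(-t).
For the particular solution try x_p = A0 + A1*t. Substituting and matching coefficients of each power of t gives A0 = -9, A1 = 2, so x_p = -9 + 2*t.
General solution: x = -9 + 2*t + C1*exp(-t) + C2*t*exp(-t).
Apply the initial conditions: x(0) = -9 + C1 = 5 and x'(0) = 2 + C2 - C1 = -2. Solving gives C1 = 14, C2 = 10.

x = -9 + 2*t + 14*exp(-t) + 10*t*exp(-t)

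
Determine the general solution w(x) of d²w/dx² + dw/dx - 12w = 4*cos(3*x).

Characteristic equation r² + r - 12 = 0 factors as (r + 4)(r - 3) = 0, so r = -4, 3.
Hence w_h = C1*exp(-4*x) + C2*exp(3*x).
Try w_p = A*cos(3*x) + B*sin(3*x). Substituting and equating the coefficients of cos(3x) and sin(3x) gives A = -14/75, B = 2/75, so w_p = -14*cos(3*x)/75 + 2*sin(3*x)/75.

w = -14*cos(3*x)/75 + 2*sin(3*x)/75 + C1*exp(-4*x) + C2*exp(3*x)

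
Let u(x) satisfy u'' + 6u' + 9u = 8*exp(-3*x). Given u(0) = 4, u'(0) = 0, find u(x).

u = 4*exp(-3*x) + 4*x**2*exp(-3*x) + 12*x*exp(-3*x)

Characteristic equation r² + 6r + 9 = 0 has discriminant (6)² - 4·(9) = 0, so r = -3 is a repeated root.
Hence u_h = (C1 + C2*x)*exp(-3*x).
Since exp(-3*x) solves the homogeneous equation (r = -3 is a root of multiplicity 2), multiply the trial by x^2. Try u_p = A*x^2*exp(-3*x). Substituting into the equation and dividing by exp(-3*x) gives A = 4, so u_p = 4*x^2*exp(-3*x).
General solution: u = C1*exp(-3*x) + 4*x^2*exp(-3*x) + C2*x*exp(-3*x).
Apply the initial conditions: u(0) = C1 = 4 and u'(0) = C2 - 3*C1 = 0. Solving gives C1 = 4, C2 = 12.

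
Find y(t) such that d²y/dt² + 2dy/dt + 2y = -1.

y = -1/2 + C1*cos(t)*exp(-t) + C2*exp(-t)*sin(t)

Characteristic equation r² + 2r + 2 = 0 has discriminant (2)² - 4·(2) = -4 < 0, so r = -1 ± i.
Hence y_h = C1*cos(t)*exp(-t) + C2*exp(-t)*sin(t).
For the particular solution try y_p = A0. Substituting and matching coefficients of each power of t gives A0 = -1/2, so y_p = -1/2.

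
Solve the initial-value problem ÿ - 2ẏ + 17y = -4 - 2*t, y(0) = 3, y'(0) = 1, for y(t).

y = -72/289 - 2*t/17 - 154*exp(t)*sin(4*t)/289 + 939*cos(4*t)*exp(t)/289

Characteristic equation r² - 2r + 17 = 0 has discriminant (-2)² - 4·(17) = -64 < 0, so r = 1 ± 4i.
Hence y_h = C1*cos(4*t)*exp(t) + C2*exp(t)*sin(4*t).
For the particular solution try y_p = A0 + A1*t. Substituting and matching coefficients of each power of t gives A0 = -72/289, A1 = -2/17, so y_p = -72/289 - 2*t/17.
General solution: y = -72/289 - 2*t/17 + C1*cos(4*t)*exp(t) + C2*exp(t)*sin(4*t).
Apply the initial conditions: y(0) = -72/289 + C1 = 3 and y'(0) = -2/17 + C1 + 4*C2 = 1. Solving gives C1 = 939/289, C2 = -154/289.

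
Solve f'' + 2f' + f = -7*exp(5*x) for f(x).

Characteristic equation r² + 2r + 1 = 0 has discriminant (2)² - 4·(1) = 0, so r = -1 is a repeated root.
Hence f_h = (C1 + C2*x)*exp(-x).
Try f_p = A*exp(5*x). Substituting into the equation and dividing by exp(5*x) gives A = -7/36, so f_p = -7*exp(5*x)/36.

f = -7*exp(5*x)/36 + C1*exp(-x) + C2*x*exp(-x)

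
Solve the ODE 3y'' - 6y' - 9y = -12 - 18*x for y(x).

Divide through by 3: y'' - 2y' - 3y = -4 - 6*x.
Characteristic equation r² - 2r - 3 = 0 factors as (r - 3)(r + 1) = 0, so r = 3, -1.
Hence y_h = C1*exp(3*x) + C2*exp(-x).
For the particular solution try y_p = A0 + A1*x. Substituting and matching coefficients of each power of x gives A0 = 0, A1 = 2, so y_p = 2*x.

y = 2*x + C1*exp(3*x) + C2*exp(-x)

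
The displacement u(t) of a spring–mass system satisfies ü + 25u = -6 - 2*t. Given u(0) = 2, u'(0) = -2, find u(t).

u = -6/25 - 48*sin(5*t)/125 - 2*t/25 + 56*cos(5*t)/25

Characteristic equation r² + 25 = 0 has discriminant (0)² - 4·(25) = -100 < 0, so r = ± 5i.
Hence u_h = C1*cos(5*t) + C2*sin(5*t).
For the particular solution try u_p = A0 + A1*t. Substituting and matching coefficients of each power of t gives A0 = -6/25, A1 = -2/25, so u_p = -6/25 - 2*t/25.
General solution: u = -6/25 - 2*t/25 + C1*cos(5*t) + C2*sin(5*t).
Apply the initial conditions: u(0) = -6/25 + C1 = 2 and u'(0) = -2/25 + 5*C2 = -2. Solving gives C1 = 56/25, C2 = -48/125.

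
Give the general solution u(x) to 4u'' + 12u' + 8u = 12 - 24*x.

Divide through by 4: u'' + 3u' + 2u = 3 - 6*x.
Characteristic equation r² + 3r + 2 = 0 factors as (r + 2)(r + 1) = 0, so r = -2, -1.
Hence u_h = C1*exp(-2*x) + C2*exp(-x).
For the particular solution try u_p = A0 + A1*x. Substituting and matching coefficients of each power of x gives A0 = 6, A1 = -3, so u_p = 6 - 3*x.

u = 6 - 3*x + C1*exp(-2*x) + C2*exp(-x)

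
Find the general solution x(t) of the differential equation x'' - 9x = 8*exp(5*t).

Characteristic equation r² - 9 = 0 factors as (r - 3)(r + 3) = 0, so r = 3, -3.
Hence x_h = C1*exp(3*t) + C2*exp(-3*t).
Try x_p = A*exp(5*t). Substituting into the equation and dividing by exp(5*t) gives A = 1/2, so x_p = exp(5*t)/2.

x = exp(5*t)/2 + C1*exp(3*t) + C2*exp(-3*t)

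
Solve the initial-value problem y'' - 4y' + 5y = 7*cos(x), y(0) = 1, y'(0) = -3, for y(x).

y = -7*sin(x)/8 + 7*cos(x)/8 - 19*exp(2*x)*sin(x)/8 + cos(x)*exp(2*x)/8

Characteristic equation r² - 4r + 5 = 0 has discriminant (-4)² - 4·(5) = -4 < 0, so r = 2 ± i.
Hence y_h = C1*cos(x)*exp(2*x) + C2*exp(2*x)*sin(x).
Try y_p = A*cos(x) + B*sin(x). Substituting and equating the coefficients of cos(x) and sin(x) gives A = 7/8, B = -7/8, so y_p = -7*sin(x)/8 + 7*cos(x)/8.
General solution: y = -7*sin(x)/8 + 7*cos(x)/8 + C1*cos(x)*exp(2*x) + C2*exp(2*x)*sin(x).
Apply the initial conditions: y(0) = 7/8 + C1 = 1 and y'(0) = -7/8 + C2 + 2*C1 = -3. Solving gives C1 = 1/8, C2 = -19/8.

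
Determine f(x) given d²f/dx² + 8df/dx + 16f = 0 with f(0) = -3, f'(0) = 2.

f = -3*exp(-4*x) - 10*x*exp(-4*x)

Characteristic equation r² + 8r + 16 = 0 has discriminant (8)² - 4·(16) = 0, so r = -4 is a repeated root.
Hence f_h = (C1 + C2*x)*exp(-4*x).
Apply the initial conditions: f(0) = C1 = -3 and f'(0) = C2 - 4*C1 = 2. Solving gives C1 = -3, C2 = -10.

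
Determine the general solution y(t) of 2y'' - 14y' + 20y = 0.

y = C1*exp(2*t) + C2*exp(5*t)

Divide through by 2: y'' - 7y' + 10y = 0.
Characteristic equation r² - 7r + 10 = 0 factors as (r - 2)(r - 5) = 0, so r = 2, 5.
Hence y_h = C1*exp(2*t) + C2*exp(5*t).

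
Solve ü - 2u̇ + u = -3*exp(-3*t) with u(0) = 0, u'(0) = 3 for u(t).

Characteristic equation r² - 2r + 1 = 0 has discriminant (-2)² - 4·(1) = 0, so r = 1 is a repeated root.
Hence u_h = (C1 + C2*t)*exp(t).
Try u_p = A*exp(-3*t). Substituting into the equation and dividing by exp(-3*t) gives A = -3/16, so u_p = -3*exp(-3*t)/16.
General solution: u = -3*exp(-3*t)/16 + C1*exp(t) + C2*t*exp(t).
Apply the initial conditions: u(0) = -3/16 + C1 = 0 and u'(0) = 9/16 + C1 + C2 = 3. Solving gives C1 = 3/16, C2 = 9/4.

u = -3*exp(-3*t)/16 + 3*exp(t)/16 + 9*t*exp(t)/4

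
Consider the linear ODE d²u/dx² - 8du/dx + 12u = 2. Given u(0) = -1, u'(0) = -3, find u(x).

u = 1/6 - exp(2*x) - exp(6*x)/6

Characteristic equation r² - 8r + 12 = 0 factors as (r - 2)(r - 6) = 0, so r = 2, 6.
Hence u_h = C1*exp(2*x) + C2*exp(6*x).
For the particular solution try u_p = A0. Substituting and matching coefficients of each power of x gives A0 = 1/6, so u_p = 1/6.
General solution: u = 1/6 + C1*exp(2*x) + C2*exp(6*x).
Apply the initial conditions: u(0) = 1/6 + C1 + C2 = -1 and u'(0) = 2*C1 + 6*C2 = -3. Solving gives C1 = -1, C2 = -1/6.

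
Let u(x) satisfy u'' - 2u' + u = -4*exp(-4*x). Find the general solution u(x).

u = -4*exp(-4*x)/25 + C1*exp(x) + C2*x*exp(x)

Characteristic equation r² - 2r + 1 = 0 has discriminant (-2)² - 4·(1) = 0, so r = 1 is a repeated root.
Hence u_h = (C1 + C2*x)*exp(x).
Try u_p = A*exp(-4*x). Substituting into the equation and dividing by exp(-4*x) gives A = -4/25, so u_p = -4*exp(-4*x)/25.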